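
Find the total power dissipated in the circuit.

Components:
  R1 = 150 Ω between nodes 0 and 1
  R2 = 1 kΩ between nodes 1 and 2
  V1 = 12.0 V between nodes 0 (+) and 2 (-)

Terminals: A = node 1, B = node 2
Nodal analysis, taking node 2 as the 0 V reference.
Source V1 fixes V_0 = 12 V.
KCL at each unknown node (sum of currents leaving = 0; resistances in Ω):
  Node 1: (V_1 - 12)/150 + (V_1 - 0)/1000 = 0
Collecting terms: 0.007667 × V_1 = 0.08  =>  V_1 = 10.43 V
Power in each resistor, P = (ΔV)²/R:
  P_R1 = (12 - 10.43)²/150 = 0.01633 W
  P_R2 = (10.43 - 0)²/1000 = 0.1089 W
P_total = P_R1 + P_R2 = 0.1252 W

Final answer: 0.1252 W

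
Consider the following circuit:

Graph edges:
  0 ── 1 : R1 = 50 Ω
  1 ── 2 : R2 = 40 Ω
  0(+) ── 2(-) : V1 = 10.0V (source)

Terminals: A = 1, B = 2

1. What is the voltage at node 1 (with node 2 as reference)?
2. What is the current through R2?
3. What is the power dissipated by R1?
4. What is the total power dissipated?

Nodal analysis, taking node 2 as the 0 V reference.
Source V1 fixes V_0 = 10 V.
KCL at each unknown node (sum of currents leaving = 0; resistances in Ω):
  Node 1: (V_1 - 10)/50 + (V_1 - 0)/40 = 0
Collecting terms: 0.045 × V_1 = 0.2  =>  V_1 = 4.444 V
Part 1:
  Read off the nodal solution: V_1 = 4.444 V
Part 2:
  I_R2 = (V_1 - V_2)/R2 = (4.444 - 0)/40 = 0.1111 A
  Magnitude: I_R2 = 0.1111 A
Part 3:
  I_R1 = (V_0 - V_1)/R1 = (10 - 4.444)/50 = 0.1111 A
  P_R1 = I_R1² × R1 = (0.1111)² × 50 = 0.6173 W
Part 4:
  Power in each resistor, P = (ΔV)²/R:
    P_R1 = (10 - 4.444)²/50 = 0.6173 W
    P_R2 = (4.444 - 0)²/40 = 0.4938 W
  P_total = P_R1 + P_R2 = 1.111 W

Final answers:
1. V_1 = 4.444 V
2. I_R2 = 0.1111 A
3. P_R1 = 0.6173 W
4. P_total = 1.111 W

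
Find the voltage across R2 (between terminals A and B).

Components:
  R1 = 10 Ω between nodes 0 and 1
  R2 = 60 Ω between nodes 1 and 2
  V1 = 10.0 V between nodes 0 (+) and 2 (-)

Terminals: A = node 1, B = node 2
R1 and R2 are in series across V1 (node 0 → node 1 → node 2), and the output A–B is taken across R2, so this is a voltage divider.
Series current: I = V1/(R1 + R2) = 10/(10 + 60) = 10/70 = 0.1429 A
V_R2 = I × R2 = V1 × R2/(R1 + R2) = 10 × 60/70 = 8.571 V

Final answer: 8.571 V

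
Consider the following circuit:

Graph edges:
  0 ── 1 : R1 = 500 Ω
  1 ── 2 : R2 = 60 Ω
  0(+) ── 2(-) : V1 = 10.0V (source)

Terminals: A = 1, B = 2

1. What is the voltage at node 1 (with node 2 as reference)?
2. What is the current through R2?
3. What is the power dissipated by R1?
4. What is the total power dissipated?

Nodal analysis, taking node 2 as the 0 V reference.
Source V1 fixes V_0 = 10 V.
KCL at each unknown node (sum of currents leaving = 0; resistances in Ω):
  Node 1: (V_1 - 10)/500 + (V_1 - 0)/60 = 0
Collecting terms: 0.01867 × V_1 = 0.02  =>  V_1 = 1.071 V
Part 1:
  Read off the nodal solution: V_1 = 1.071 V
Part 2:
  I_R2 = (V_1 - V_2)/R2 = (1.071 - 0)/60 = 0.01786 A
  Magnitude: I_R2 = 0.01786 A
Part 3:
  I_R1 = (V_0 - V_1)/R1 = (10 - 1.071)/500 = 0.01786 A
  P_R1 = I_R1² × R1 = (0.01786)² × 500 = 0.1594 W
Part 4:
  Power in each resistor, P = (ΔV)²/R:
    P_R1 = (10 - 1.071)²/500 = 0.1594 W
    P_R2 = (1.071 - 0)²/60 = 0.01913 W
  P_total = P_R1 + P_R2 = 0.1786 W

Final answers:
1. V_1 = 1.071 V
2. I_R2 = 0.01786 A
3. P_R1 = 0.1594 W
4. P_total = 0.1786 W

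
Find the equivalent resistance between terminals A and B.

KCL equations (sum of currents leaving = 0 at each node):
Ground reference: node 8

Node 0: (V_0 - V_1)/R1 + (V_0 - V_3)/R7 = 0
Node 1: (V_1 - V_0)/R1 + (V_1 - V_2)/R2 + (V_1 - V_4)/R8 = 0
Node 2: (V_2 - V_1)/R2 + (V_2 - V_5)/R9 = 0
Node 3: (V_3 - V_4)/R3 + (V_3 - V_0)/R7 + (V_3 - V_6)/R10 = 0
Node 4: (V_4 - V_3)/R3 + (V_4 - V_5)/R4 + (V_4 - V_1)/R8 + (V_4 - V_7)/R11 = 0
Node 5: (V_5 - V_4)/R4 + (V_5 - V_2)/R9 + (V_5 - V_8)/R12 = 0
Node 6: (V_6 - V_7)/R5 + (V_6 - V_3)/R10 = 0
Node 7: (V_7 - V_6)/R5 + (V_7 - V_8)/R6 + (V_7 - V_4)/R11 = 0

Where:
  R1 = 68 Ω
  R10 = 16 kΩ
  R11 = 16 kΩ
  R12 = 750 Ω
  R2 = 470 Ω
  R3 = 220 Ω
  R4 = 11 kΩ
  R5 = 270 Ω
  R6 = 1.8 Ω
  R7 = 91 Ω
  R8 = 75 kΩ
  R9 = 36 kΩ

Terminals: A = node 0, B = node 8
The network is not a plain series/parallel combination. Inject a 1 A test current into terminal A (node 0) and return it from terminal B (node 8); then R_eq = V_A / (1 A).
Nodal analysis, taking node 8 as the 0 V reference.
Current source I_test pushes 1 A into node 0 and draws it out of node 8.
KCL at each unknown node (sum of currents leaving = 0; resistances in Ω):
  Node 0: (V_0 - V_1)/68 + (V_0 - V_3)/91 - 1 = 0
  Node 1: (V_1 - V_0)/68 + (V_1 - V_2)/470 + (V_1 - V_4)/75000 = 0
  Node 2: (V_2 - V_1)/470 + (V_2 - V_5)/36000 = 0
  Node 3: (V_3 - V_0)/91 + (V_3 - V_4)/220 + (V_3 - V_6)/16000 = 0
  Node 4: (V_4 - V_1)/75000 + (V_4 - V_3)/220 + (V_4 - V_5)/11000 + (V_4 - V_7)/16000 = 0
  Node 5: (V_5 - V_2)/36000 + (V_5 - V_4)/11000 + (V_5 - 0)/750 = 0
  Node 6: (V_6 - V_3)/16000 + (V_6 - V_7)/270 = 0
  Node 7: (V_7 - V_4)/16000 + (V_7 - V_6)/270 + (V_7 - 0)/1.8 = 0
Collecting terms (coefficients in siemens):
  0.02569·V_0 - 0.01471·V_1 - 0.01099·V_3 = 1
  0.01685·V_1 - 0.01471·V_0 - 0.002128·V_2 - 0.00001333·V_4 = 0
  0.002155·V_2 - 0.002128·V_1 - 0.00002778·V_5 = 0
  0.0156·V_3 - 0.01099·V_0 - 0.004545·V_4 - 0.0000625·V_6 = 0
  0.004712·V_4 - 0.00001333·V_1 - 0.004545·V_3 - 0.00009091·V_5 - 0.0000625·V_7 = 0
  0.001452·V_5 - 0.00002778·V_2 - 0.00009091·V_4 = 0
  0.003766·V_6 - 0.0000625·V_3 - 0.003704·V_7 = 0
  0.5593·V_7 - 0.0000625·V_4 - 0.003704·V_6 = 0
Solving these 8 simultaneous equations (Gaussian elimination) gives:
  V_0 = 4457 V, V_1 = 4449 V, V_2 = 4396 V, V_3 = 4376 V
  V_4 = 4241 V, V_5 = 349.6 V, V_6 = 73.57 V, V_7 = 0.961 V
R_eq = V_0 / 1 A = 4457 Ω = 4.457 kΩ

Final answer: 4.457 kΩ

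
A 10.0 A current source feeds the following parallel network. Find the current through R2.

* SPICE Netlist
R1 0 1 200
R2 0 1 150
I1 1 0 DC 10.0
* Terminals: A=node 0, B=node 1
All resistors sit directly between nodes 0 and 1, so they are in parallel and share one voltage V; the full source current 10 A splits among them.
1/R_par = 1/200 + 1/150 = 0.01167 S  =>  R_par = 85.71 Ω
V = I × R_par = 10 × 85.71 = 857.1 V
I_R2 = V/R2 = 857.1/150 = 5.714 A

Final answer: 5.714 A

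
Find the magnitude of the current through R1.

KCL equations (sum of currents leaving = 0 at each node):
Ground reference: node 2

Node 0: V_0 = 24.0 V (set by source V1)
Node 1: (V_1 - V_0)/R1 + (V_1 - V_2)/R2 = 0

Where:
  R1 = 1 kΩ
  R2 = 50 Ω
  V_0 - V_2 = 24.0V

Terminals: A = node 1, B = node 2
Nodal analysis, taking node 2 as the 0 V reference.
Source V1 fixes V_0 = 24 V.
KCL at each unknown node (sum of currents leaving = 0; resistances in Ω):
  Node 1: (V_1 - 24)/1000 + (V_1 - 0)/50 = 0
Collecting terms: 0.021 × V_1 = 0.024  =>  V_1 = 1.143 V
I_R1 = (V_0 - V_1)/R1 = (24 - 1.143)/1000 = 0.02286 A
|I_R1| = 0.02286 A

Final answer: |I_R1| = 0.02286 A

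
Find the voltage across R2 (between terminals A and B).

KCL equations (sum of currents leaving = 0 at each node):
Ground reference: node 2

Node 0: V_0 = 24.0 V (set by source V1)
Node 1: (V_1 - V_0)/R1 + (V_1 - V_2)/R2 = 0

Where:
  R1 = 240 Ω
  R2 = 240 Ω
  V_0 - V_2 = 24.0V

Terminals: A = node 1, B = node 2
R1 and R2 are in series across V1 (node 0 → node 1 → node 2), and the output A–B is taken across R2, so this is a voltage divider.
Series current: I = V1/(R1 + R2) = 24/(240 + 240) = 24/480 = 0.05 A
V_R2 = I × R2 = V1 × R2/(R1 + R2) = 24 × 240/480 = 12 V

Final answer: 12 V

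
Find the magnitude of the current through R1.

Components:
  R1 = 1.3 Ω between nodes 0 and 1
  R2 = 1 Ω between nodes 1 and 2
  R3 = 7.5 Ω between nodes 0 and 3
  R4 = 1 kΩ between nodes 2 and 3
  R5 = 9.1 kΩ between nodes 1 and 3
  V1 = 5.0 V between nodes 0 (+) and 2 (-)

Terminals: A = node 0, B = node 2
Nodal analysis, taking node 2 as the 0 V reference.
Source V1 fixes V_0 = 5 V.
KCL at each unknown node (sum of currents leaving = 0; resistances in Ω):
  Node 1: (V_1 - 5)/1.3 + (V_1 - 0)/1 + (V_1 - V_3)/9100 = 0
  Node 3: (V_3 - 5)/7.5 + (V_3 - 0)/1000 + (V_3 - V_1)/9100 = 0
Collecting terms (coefficients in siemens):
  1.769·V_1 - 0.0001099·V_3 = 3.846
  0.1344·V_3 - 0.0001099·V_1 = 0.6667
Determinant D = (1.769)(0.1344) - (-0.0001099)(-0.0001099) = 0.2379
V_1 = [(3.846)(0.1344) - (-0.0001099)(0.6667)]/D = 2.174 V
V_3 = [(1.769)(0.6667) - (3.846)(-0.0001099)]/D = 4.96 V
I_R1 = (V_0 - V_1)/R1 = (5 - 2.174)/1.3 = 2.174 A
|I_R1| = 2.174 A

Final answer: |I_R1| = 2.174 A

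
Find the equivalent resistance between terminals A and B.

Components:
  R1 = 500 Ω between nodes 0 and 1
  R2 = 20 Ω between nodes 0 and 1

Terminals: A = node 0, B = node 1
Reduce the network between node 0 (A) and node 1 (B) by series/parallel combination:
  Rp1 = R1 ‖ R2 (parallel, both between nodes 0 and 1) = 1/(1/500 + 1/20) = 19.23 Ω
R_eq = 19.23 Ω

Final answer: 19.23 Ω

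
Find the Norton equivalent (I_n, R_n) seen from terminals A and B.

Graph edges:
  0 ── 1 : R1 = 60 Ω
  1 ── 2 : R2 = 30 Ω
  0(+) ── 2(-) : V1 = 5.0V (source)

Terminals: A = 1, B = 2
Find the Thévenin equivalent first; then I_n = V_th/R_th and R_n = R_th.
Step 1 — V_th is the open-circuit voltage V_A - V_B (nothing connected across the terminals).
Nodal analysis, taking node 2 as the 0 V reference.
Source V1 fixes V_0 = 5 V.
KCL at each unknown node (sum of currents leaving = 0; resistances in Ω):
  Node 1: (V_1 - 5)/60 + (V_1 - 0)/30 = 0
Collecting terms: 0.05 × V_1 = 0.08333  =>  V_1 = 1.667 V
V_th = V_1 - V_2 = 1.667 - 0 = 1.667 V
Step 2 — R_th: zero the source — replace V1 by a short circuit (node 2 merges into node 0) — and find the resistance seen between A (node 1) and B (node 0).
Reduce the network between node 1 (A) and node 0 (B) by series/parallel combination:
  Rp1 = R1 ‖ R2 (parallel, both between nodes 0 and 1) = 1/(1/60 + 1/30) = 20 Ω
R_th = 20 Ω
I_n = V_th/R_th = 1.667/20 = 0.08333 A, and R_n = R_th = 20 Ω

Final answer: I_n = 0.08333 A, R_n = 20 Ω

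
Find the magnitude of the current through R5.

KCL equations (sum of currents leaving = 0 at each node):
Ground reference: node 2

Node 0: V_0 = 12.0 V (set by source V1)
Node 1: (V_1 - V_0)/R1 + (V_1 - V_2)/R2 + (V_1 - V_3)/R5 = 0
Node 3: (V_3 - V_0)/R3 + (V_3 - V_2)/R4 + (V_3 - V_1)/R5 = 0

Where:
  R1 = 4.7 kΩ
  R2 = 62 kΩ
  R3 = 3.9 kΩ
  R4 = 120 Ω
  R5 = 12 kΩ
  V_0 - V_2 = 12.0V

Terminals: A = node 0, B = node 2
Nodal analysis, taking node 2 as the 0 V reference.
Source V1 fixes V_0 = 12 V.
KCL at each unknown node (sum of currents leaving = 0; resistances in Ω):
  Node 1: (V_1 - 12)/4700 + (V_1 - 0)/62000 + (V_1 - V_3)/12000 = 0
  Node 3: (V_3 - 12)/3900 + (V_3 - 0)/120 + (V_3 - V_1)/12000 = 0
Collecting terms (coefficients in siemens):
  0.0003122·V_1 - 0.00008333·V_3 = 0.002553
  0.008673·V_3 - 0.00008333·V_1 = 0.003077
Determinant D = (0.0003122)(0.008673) - (-0.00008333)(-0.00008333) = 0.000002701
V_1 = [(0.002553)(0.008673) - (-0.00008333)(0.003077)]/D = 8.293 V
V_3 = [(0.0003122)(0.003077) - (0.002553)(-0.00008333)]/D = 0.4345 V
I_R5 = (V_1 - V_3)/R5 = (8.293 - 0.4345)/12000 = 0.0006549 A
|I_R5| = 0.0006549 A

Final answer: |I_R5| = 0.0006549 A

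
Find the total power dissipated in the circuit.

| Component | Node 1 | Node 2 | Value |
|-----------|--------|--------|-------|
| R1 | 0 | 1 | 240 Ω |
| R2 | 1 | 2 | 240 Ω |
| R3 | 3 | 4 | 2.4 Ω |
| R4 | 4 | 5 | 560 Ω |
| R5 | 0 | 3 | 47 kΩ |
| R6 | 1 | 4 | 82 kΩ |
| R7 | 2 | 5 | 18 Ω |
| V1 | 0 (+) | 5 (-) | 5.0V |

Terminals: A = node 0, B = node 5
Nodal analysis, taking node 5 as the 0 V reference.
Source V1 fixes V_0 = 5 V.
KCL at each unknown node (sum of currents leaving = 0; resistances in Ω):
  Node 1: (V_1 - 5)/240 + (V_1 - V_2)/240 + (V_1 - V_4)/82000 = 0
  Node 2: (V_2 - V_1)/240 + (V_2 - 0)/18 = 0
  Node 3: (V_3 - V_4)/2.4 + (V_3 - 5)/47000 = 0
  Node 4: (V_4 - V_3)/2.4 + (V_4 - 0)/560 + (V_4 - V_1)/82000 = 0
Collecting terms (coefficients in siemens):
  0.008346·V_1 - 0.004167·V_2 - 0.0000122·V_4 = 0.02083
  0.05972·V_2 - 0.004167·V_1 = 0
  0.4167·V_3 - 0.4167·V_4 = 0.0001064
  0.4185·V_4 - 0.0000122·V_1 - 0.4167·V_3 = 0
Solving these 4 simultaneous equations (Gaussian elimination) gives:
  V_1 = 2.587 V, V_2 = 0.1805 V, V_3 = 0.07607 V, V_4 = 0.07581 V
Power in each resistor, P = (ΔV)²/R:
  P_R1 = (5 - 2.587)²/240 = 0.02427 W
  P_R2 = (2.587 - 0.1805)²/240 = 0.02412 W
  P_R3 = (0.07607 - 0.07581)²/2.4 = 0.00000002634 W
  P_R4 = (0.07581 - 0)²/560 = 0.00001026 W
  P_R5 = (5 - 0.07607)²/47000 = 0.0005159 W
  P_R6 = (2.587 - 0.07581)²/82000 = 0.00007688 W
  P_R7 = (0.1805 - 0)²/18 = 0.001809 W
P_total = P_R1 + P_R2 + P_R3 + P_R4 + P_R5 + P_R6 + P_R7 = 0.0508 W

Final answer: 0.0508 W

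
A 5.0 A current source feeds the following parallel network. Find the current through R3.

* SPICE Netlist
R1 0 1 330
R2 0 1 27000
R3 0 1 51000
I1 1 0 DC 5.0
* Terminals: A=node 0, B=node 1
All resistors sit directly between nodes 0 and 1, so they are in parallel and share one voltage V; the full source current 5 A splits among them.
1/R_par = 1/330 + 1/27000 + 1/51000 = 0.003087 S  =>  R_par = 323.9 Ω
V = I × R_par = 5 × 323.9 = 1620 V
I_R3 = V/R3 = 1620/51000 = 0.03176 A

Final answer: 0.03176 A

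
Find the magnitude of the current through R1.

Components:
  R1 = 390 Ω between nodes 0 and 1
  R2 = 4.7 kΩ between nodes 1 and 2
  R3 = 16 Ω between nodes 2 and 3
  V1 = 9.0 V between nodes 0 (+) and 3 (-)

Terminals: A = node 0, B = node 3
Nodal analysis, taking node 3 as the 0 V reference.
Source V1 fixes V_0 = 9 V.
KCL at each unknown node (sum of currents leaving = 0; resistances in Ω):
  Node 1: (V_1 - 9)/390 + (V_1 - V_2)/4700 = 0
  Node 2: (V_2 - V_1)/4700 + (V_2 - 0)/16 = 0
Collecting terms (coefficients in siemens):
  0.002777·V_1 - 0.0002128·V_2 = 0.02308
  0.06271·V_2 - 0.0002128·V_1 = 0
Determinant D = (0.002777)(0.06271) - (-0.0002128)(-0.0002128) = 0.0001741
V_1 = [(0.02308)(0.06271) - (-0.0002128)(0)]/D = 8.313 V
V_2 = [(0.002777)(0) - (0.02308)(-0.0002128)]/D = 0.0282 V
I_R1 = (V_0 - V_1)/R1 = (9 - 8.313)/390 = 0.001763 A
|I_R1| = 0.001763 A

Final answer: |I_R1| = 0.001763 A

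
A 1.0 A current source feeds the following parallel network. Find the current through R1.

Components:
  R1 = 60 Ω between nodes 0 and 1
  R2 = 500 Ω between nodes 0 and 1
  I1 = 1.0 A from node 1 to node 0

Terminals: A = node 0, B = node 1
All resistors sit directly between nodes 0 and 1, so they are in parallel and share one voltage V; the full source current 1 A splits among them.
1/R_par = 1/60 + 1/500 = 0.01867 S  =>  R_par = 53.57 Ω
V = I × R_par = 1 × 53.57 = 53.57 V
I_R1 = V/R1 = 53.57/60 = 0.8929 A

Final answer: 0.8929 A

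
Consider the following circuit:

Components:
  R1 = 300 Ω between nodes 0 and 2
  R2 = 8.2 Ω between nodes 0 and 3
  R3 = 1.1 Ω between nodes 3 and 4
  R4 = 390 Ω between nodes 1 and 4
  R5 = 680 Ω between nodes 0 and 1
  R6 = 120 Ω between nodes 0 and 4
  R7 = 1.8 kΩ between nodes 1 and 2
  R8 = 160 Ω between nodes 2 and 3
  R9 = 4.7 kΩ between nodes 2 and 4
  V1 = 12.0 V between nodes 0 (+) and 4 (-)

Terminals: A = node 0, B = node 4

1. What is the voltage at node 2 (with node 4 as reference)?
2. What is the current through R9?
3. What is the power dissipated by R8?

Nodal analysis, taking node 4 as the 0 V reference.
Source V1 fixes V_0 = 12 V.
KCL at each unknown node (sum of currents leaving = 0; resistances in Ω):
  Node 1: (V_1 - 0)/390 + (V_1 - 12)/680 + (V_1 - V_2)/1800 = 0
  Node 2: (V_2 - 12)/300 + (V_2 - V_1)/1800 + (V_2 - V_3)/160 + (V_2 - 0)/4700 = 0
  Node 3: (V_3 - 12)/8.2 + (V_3 - 0)/1.1 + (V_3 - V_2)/160 = 0
Collecting terms (coefficients in siemens):
  0.00459·V_1 - 0.0005556·V_2 = 0.01765
  0.01035·V_2 - 0.0005556·V_1 - 0.00625·V_3 = 0.04
  1.037·V_3 - 0.00625·V_2 = 1.463
Solving these 3 simultaneous equations (Gaussian elimination) gives:
  V_1 = 4.446 V, V_2 = 4.973 V, V_3 = 1.441 V
Part 1:
  Read off the nodal solution: V_2 = 4.973 V
Part 2:
  I_R9 = (V_2 - V_4)/R9 = (4.973 - 0)/4700 = 0.001058 A
  Magnitude: I_R9 = 0.001058 A
Part 3:
  I_R8 = (V_2 - V_3)/R8 = (4.973 - 1.441)/160 = 0.02207 A
  P_R8 = I_R8² × R8 = (0.02207)² × 160 = 0.07796 W

Final answers:
1. V_2 = 4.973 V
2. I_R9 = 0.001058 A
3. P_R8 = 0.07796 W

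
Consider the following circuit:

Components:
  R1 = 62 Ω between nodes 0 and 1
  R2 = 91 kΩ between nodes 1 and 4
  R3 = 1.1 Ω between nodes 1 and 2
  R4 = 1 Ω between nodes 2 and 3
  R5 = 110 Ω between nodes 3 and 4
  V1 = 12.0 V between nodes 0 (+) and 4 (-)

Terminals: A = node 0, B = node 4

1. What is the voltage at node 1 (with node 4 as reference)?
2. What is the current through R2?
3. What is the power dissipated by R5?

Nodal analysis, taking node 4 as the 0 V reference.
Source V1 fixes V_0 = 12 V.
KCL at each unknown node (sum of currents leaving = 0; resistances in Ω):
  Node 1: (V_1 - 12)/62 + (V_1 - 0)/91000 + (V_1 - V_2)/1.1 = 0
  Node 2: (V_2 - V_1)/1.1 + (V_2 - V_3)/1 = 0
  Node 3: (V_3 - V_2)/1 + (V_3 - 0)/110 = 0
Collecting terms (coefficients in siemens):
  0.9252·V_1 - 0.9091·V_2 = 0.1935
  1.909·V_2 - 0.9091·V_1 - 1·V_3 = 0
  1.009·V_3 - 1·V_2 = 0
Solving these 3 simultaneous equations (Gaussian elimination) gives:
  V_1 = 7.723 V, V_2 = 7.647 V, V_3 = 7.579 V
Part 1:
  Read off the nodal solution: V_1 = 7.723 V
Part 2:
  I_R2 = (V_1 - V_4)/R2 = (7.723 - 0)/91000 = 0.00008487 A
  Magnitude: I_R2 = 0.00008487 A
Part 3:
  I_R5 = (V_3 - V_4)/R5 = (7.579 - 0)/110 = 0.0689 A
  P_R5 = I_R5² × R5 = (0.0689)² × 110 = 0.5221 W

Final answers:
1. V_1 = 7.723 V
2. I_R2 = 8.487e-05 A
3. P_R5 = 0.5221 W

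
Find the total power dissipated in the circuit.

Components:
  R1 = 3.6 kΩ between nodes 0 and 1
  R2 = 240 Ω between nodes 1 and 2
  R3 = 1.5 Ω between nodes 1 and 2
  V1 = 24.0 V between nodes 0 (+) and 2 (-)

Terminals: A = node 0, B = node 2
Nodal analysis, taking node 2 as the 0 V reference.
Source V1 fixes V_0 = 24 V.
KCL at each unknown node (sum of currents leaving = 0; resistances in Ω):
  Node 1: (V_1 - 24)/3600 + (V_1 - 0)/240 + (V_1 - 0)/1.5 = 0
Collecting terms: 0.6711 × V_1 = 0.006667  =>  V_1 = 0.009934 V
Power in each resistor, P = (ΔV)²/R:
  P_R1 = (24 - 0.009934)²/3600 = 0.1599 W
  P_R2 = (0.009934 - 0)²/240 = 0.0000004112 W
  P_R3 = (0.009934 - 0)²/1.5 = 0.00006579 W
P_total = P_R1 + P_R2 + P_R3 = 0.1599 W

Final answer: 0.1599 W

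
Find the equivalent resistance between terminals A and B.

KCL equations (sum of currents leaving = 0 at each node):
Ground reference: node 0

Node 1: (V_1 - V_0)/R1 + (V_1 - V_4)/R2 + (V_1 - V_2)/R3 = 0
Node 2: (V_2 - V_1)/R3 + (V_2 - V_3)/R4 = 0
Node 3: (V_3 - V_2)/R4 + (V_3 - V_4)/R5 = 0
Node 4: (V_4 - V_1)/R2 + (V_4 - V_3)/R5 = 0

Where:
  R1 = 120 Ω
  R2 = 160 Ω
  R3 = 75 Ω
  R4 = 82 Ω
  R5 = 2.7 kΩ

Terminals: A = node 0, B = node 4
Reduce the network between node 0 (A) and node 4 (B) by series/parallel combination:
  Rs1 = R3 + R4 (series, joined only at node 2) = 75 + 82 = 157 Ω
  Rs2 = R5 + Rs1 (series, joined only at node 3) = 2700 + 157 = 2857 Ω
  Rp1 = R2 ‖ Rs2 (parallel, both between nodes 1 and 4) = 1/(1/160 + 1/2857) = 151.5 Ω
  Rs3 = R1 + Rp1 (series, joined only at node 1) = 120 + 151.5 = 271.5 Ω
R_eq = 271.5 Ω

Final answer: 271.5 Ω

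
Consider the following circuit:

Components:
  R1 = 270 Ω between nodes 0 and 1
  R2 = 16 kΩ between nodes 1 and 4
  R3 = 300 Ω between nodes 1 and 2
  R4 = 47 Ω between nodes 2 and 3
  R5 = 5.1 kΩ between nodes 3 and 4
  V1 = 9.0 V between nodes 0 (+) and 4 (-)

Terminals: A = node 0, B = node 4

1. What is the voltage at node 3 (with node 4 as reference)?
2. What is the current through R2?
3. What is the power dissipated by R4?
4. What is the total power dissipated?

Nodal analysis, taking node 4 as the 0 V reference.
Source V1 fixes V_0 = 9 V.
KCL at each unknown node (sum of currents leaving = 0; resistances in Ω):
  Node 1: (V_1 - 9)/270 + (V_1 - 0)/16000 + (V_1 - V_2)/300 = 0
  Node 2: (V_2 - V_1)/300 + (V_2 - V_3)/47 = 0
  Node 3: (V_3 - V_2)/47 + (V_3 - 0)/5100 = 0
Collecting terms (coefficients in siemens):
  0.0071·V_1 - 0.003333·V_2 = 0.03333
  0.02461·V_2 - 0.003333·V_1 - 0.02128·V_3 = 0
  0.02147·V_3 - 0.02128·V_2 = 0
Solving these 3 simultaneous equations (Gaussian elimination) gives:
  V_1 = 8.439 V, V_2 = 7.974 V, V_3 = 7.902 V
Part 1:
  Read off the nodal solution: V_3 = 7.902 V
Part 2:
  I_R2 = (V_1 - V_4)/R2 = (8.439 - 0)/16000 = 0.0005275 A
  Magnitude: I_R2 = 0.0005275 A
Part 3:
  I_R4 = (V_2 - V_3)/R4 = (7.974 - 7.902)/47 = 0.001549 A
  P_R4 = I_R4² × R4 = (0.001549)² × 47 = 0.0001128 W
Part 4:
  Power in each resistor, P = (ΔV)²/R:
    P_R1 = (9 - 8.439)²/270 = 0.001165 W
    P_R2 = (8.439 - 0)²/16000 = 0.004451 W
    P_R3 = (8.439 - 7.974)²/300 = 0.0007201 W
    P_R4 = (7.974 - 7.902)²/47 = 0.0001128 W
    P_R5 = (7.902 - 0)²/5100 = 0.01224 W
  P_total = P_R1 + P_R2 + P_R3 + P_R4 + P_R5 = 0.01869 W

Final answers:
1. V_3 = 7.902 V
2. I_R2 = 0.0005275 A
3. P_R4 = 0.0001128 W
4. P_total = 0.01869 W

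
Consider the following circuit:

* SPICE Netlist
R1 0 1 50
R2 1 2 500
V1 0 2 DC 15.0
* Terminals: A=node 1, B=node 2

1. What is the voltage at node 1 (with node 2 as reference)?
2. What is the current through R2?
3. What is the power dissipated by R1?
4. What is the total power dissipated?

Nodal analysis, taking node 2 as the 0 V reference.
Source V1 fixes V_0 = 15 V.
KCL at each unknown node (sum of currents leaving = 0; resistances in Ω):
  Node 1: (V_1 - 15)/50 + (V_1 - 0)/500 = 0
Collecting terms: 0.022 × V_1 = 0.3  =>  V_1 = 13.64 V
Part 1:
  Read off the nodal solution: V_1 = 13.64 V
Part 2:
  I_R2 = (V_1 - V_2)/R2 = (13.64 - 0)/500 = 0.02727 A
  Magnitude: I_R2 = 0.02727 A
Part 3:
  I_R1 = (V_0 - V_1)/R1 = (15 - 13.64)/50 = 0.02727 A
  P_R1 = I_R1² × R1 = (0.02727)² × 50 = 0.03719 W
Part 4:
  Power in each resistor, P = (ΔV)²/R:
    P_R1 = (15 - 13.64)²/50 = 0.03719 W
    P_R2 = (13.64 - 0)²/500 = 0.3719 W
  P_total = P_R1 + P_R2 = 0.4091 W

Final answers:
1. V_1 = 13.64 V
2. I_R2 = 0.02727 A
3. P_R1 = 0.03719 W
4. P_total = 0.4091 W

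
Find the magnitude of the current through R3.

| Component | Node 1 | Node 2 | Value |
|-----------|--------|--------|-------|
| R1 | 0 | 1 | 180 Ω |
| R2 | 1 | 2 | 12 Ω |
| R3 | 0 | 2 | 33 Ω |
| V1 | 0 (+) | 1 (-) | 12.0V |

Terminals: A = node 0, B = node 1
Nodal analysis, taking node 1 as the 0 V reference.
Source V1 fixes V_0 = 12 V.
KCL at each unknown node (sum of currents leaving = 0; resistances in Ω):
  Node 2: (V_2 - 0)/12 + (V_2 - 12)/33 = 0
Collecting terms: 0.1136 × V_2 = 0.3636  =>  V_2 = 3.2 V
I_R3 = (V_0 - V_2)/R3 = (12 - 3.2)/33 = 0.2667 A
|I_R3| = 0.2667 A

Final answer: |I_R3| = 0.2667 A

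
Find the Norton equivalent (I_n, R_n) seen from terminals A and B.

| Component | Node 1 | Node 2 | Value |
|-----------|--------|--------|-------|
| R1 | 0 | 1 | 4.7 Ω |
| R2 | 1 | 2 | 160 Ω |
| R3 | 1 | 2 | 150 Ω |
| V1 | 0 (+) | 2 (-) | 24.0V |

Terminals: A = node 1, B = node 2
Find the Thévenin equivalent first; then I_n = V_th/R_th and R_n = R_th.
Step 1 — V_th is the open-circuit voltage V_A - V_B (nothing connected across the terminals).
Nodal analysis, taking node 2 as the 0 V reference.
Source V1 fixes V_0 = 24 V.
KCL at each unknown node (sum of currents leaving = 0; resistances in Ω):
  Node 1: (V_1 - 24)/4.7 + (V_1 - 0)/160 + (V_1 - 0)/150 = 0
Collecting terms: 0.2257 × V_1 = 5.106  =>  V_1 = 22.63 V
V_th = V_1 - V_2 = 22.63 - 0 = 22.63 V
Step 2 — R_th: zero the source — replace V1 by a short circuit (node 2 merges into node 0) — and find the resistance seen between A (node 1) and B (node 0).
Reduce the network between node 1 (A) and node 0 (B) by series/parallel combination:
  Rp1 = R1 ‖ R2 ‖ R3 (parallel, all between nodes 0 and 1) = 1/(1/4.7 + 1/160 + 1/150) = 4.431 Ω
R_th = 4.431 Ω
I_n = V_th/R_th = 22.63/4.431 = 5.106 A, and R_n = R_th = 4.431 Ω

Final answer: I_n = 5.106 A, R_n = 4.431 Ω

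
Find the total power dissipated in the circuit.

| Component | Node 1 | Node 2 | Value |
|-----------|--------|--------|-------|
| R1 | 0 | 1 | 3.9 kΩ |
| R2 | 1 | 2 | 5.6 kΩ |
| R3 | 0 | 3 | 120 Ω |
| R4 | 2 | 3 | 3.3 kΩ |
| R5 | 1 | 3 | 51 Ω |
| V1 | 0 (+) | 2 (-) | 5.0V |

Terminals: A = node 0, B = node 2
Nodal analysis, taking node 2 as the 0 V reference.
Source V1 fixes V_0 = 5 V.
KCL at each unknown node (sum of currents leaving = 0; resistances in Ω):
  Node 1: (V_1 - 5)/3900 + (V_1 - 0)/5600 + (V_1 - V_3)/51 = 0
  Node 3: (V_3 - 5)/120 + (V_3 - 0)/3300 + (V_3 - V_1)/51 = 0
Collecting terms (coefficients in siemens):
  0.02004·V_1 - 0.01961·V_3 = 0.001282
  0.02824·V_3 - 0.01961·V_1 = 0.04167
Determinant D = (0.02004)(0.02824) - (-0.01961)(-0.01961) = 0.0001816
V_1 = [(0.001282)(0.02824) - (-0.01961)(0.04167)]/D = 4.698 V
V_3 = [(0.02004)(0.04167) - (0.001282)(-0.01961)]/D = 4.736 V
Power in each resistor, P = (ΔV)²/R:
  P_R1 = (5 - 4.698)²/3900 = 0.00002345 W
  P_R2 = (4.698 - 0)²/5600 = 0.003941 W
  P_R3 = (5 - 4.736)²/120 = 0.000579 W
  P_R4 = (0 - 4.736)²/3300 = 0.006798 W
  P_R5 = (4.698 - 4.736)²/51 = 0.00002956 W
P_total = P_R1 + P_R2 + P_R3 + P_R4 + P_R5 = 0.01137 W

Final answer: 0.01137 W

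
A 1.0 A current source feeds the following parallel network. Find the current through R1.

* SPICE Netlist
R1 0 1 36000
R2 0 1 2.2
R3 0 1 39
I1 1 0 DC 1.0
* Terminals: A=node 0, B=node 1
All resistors sit directly between nodes 0 and 1, so they are in parallel and share one voltage V; the full source current 1 A splits among them.
1/R_par = 1/36000 + 1/2.2 + 1/39 = 0.4802 S  =>  R_par = 2.082 Ω
V = I × R_par = 1 × 2.082 = 2.082 V
I_R1 = V/R1 = 2.082/36000 = 0.00005784 A

Final answer: 5.784e-05 A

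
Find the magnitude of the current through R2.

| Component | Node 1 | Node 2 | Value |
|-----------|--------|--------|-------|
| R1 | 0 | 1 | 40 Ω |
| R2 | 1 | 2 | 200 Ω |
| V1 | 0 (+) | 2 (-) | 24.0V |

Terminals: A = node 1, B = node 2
Nodal analysis, taking node 2 as the 0 V reference.
Source V1 fixes V_0 = 24 V.
KCL at each unknown node (sum of currents leaving = 0; resistances in Ω):
  Node 1: (V_1 - 24)/40 + (V_1 - 0)/200 = 0
Collecting terms: 0.03 × V_1 = 0.6  =>  V_1 = 20 V
I_R2 = (V_1 - V_2)/R2 = (20 - 0)/200 = 0.1 A
|I_R2| = 0.1 A

Final answer: |I_R2| = 0.1 A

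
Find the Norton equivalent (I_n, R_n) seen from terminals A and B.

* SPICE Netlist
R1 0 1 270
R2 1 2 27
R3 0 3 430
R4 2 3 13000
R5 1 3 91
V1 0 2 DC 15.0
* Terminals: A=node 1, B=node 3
Find the Thévenin equivalent first; then I_n = V_th/R_th and R_n = R_th.
Step 1 — V_th is the open-circuit voltage V_A - V_B (nothing connected across the terminals).
Nodal analysis, taking node 2 as the 0 V reference.
Source V1 fixes V_0 = 15 V.
KCL at each unknown node (sum of currents leaving = 0; resistances in Ω):
  Node 1: (V_1 - 15)/270 + (V_1 - 0)/27 + (V_1 - V_3)/91 = 0
  Node 3: (V_3 - 15)/430 + (V_3 - 0)/13000 + (V_3 - V_1)/91 = 0
Collecting terms (coefficients in siemens):
  0.05173·V_1 - 0.01099·V_3 = 0.05556
  0.01339·V_3 - 0.01099·V_1 = 0.03488
Determinant D = (0.05173)(0.01339) - (-0.01099)(-0.01099) = 0.000572
V_1 = [(0.05556)(0.01339) - (-0.01099)(0.03488)]/D = 1.971 V
V_3 = [(0.05173)(0.03488) - (0.05556)(-0.01099)]/D = 4.222 V
V_th = V_1 - V_3 = 1.971 - 4.222 = -2.251 V
Step 2 — R_th: zero the source — replace V1 by a short circuit (node 2 merges into node 0) — and find the resistance seen between A (node 1) and B (node 3).
Reduce the network between node 1 (A) and node 3 (B) by series/parallel combination:
  Rp1 = R1 ‖ R2 (parallel, both between nodes 0 and 1) = 1/(1/270 + 1/27) = 24.55 Ω
  Rp2 = R3 ‖ R4 (parallel, both between nodes 0 and 3) = 1/(1/430 + 1/13000) = 416.2 Ω
  Rs1 = Rp1 + Rp2 (series, joined only at node 0) = 24.55 + 416.2 = 440.8 Ω
  Rp3 = R5 ‖ Rs1 (parallel, both between nodes 1 and 3) = 1/(1/91 + 1/440.8) = 75.43 Ω
R_th = 75.43 Ω
I_n = V_th/R_th = -2.251/75.43 = -0.02985 A, and R_n = R_th = 75.43 Ω

Final answer: I_n = -0.02985 A, R_n = 75.43 Ω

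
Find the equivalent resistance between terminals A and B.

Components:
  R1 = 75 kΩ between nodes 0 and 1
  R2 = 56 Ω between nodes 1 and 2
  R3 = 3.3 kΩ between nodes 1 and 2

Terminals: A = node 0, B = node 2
Reduce the network between node 0 (A) and node 2 (B) by series/parallel combination:
  Rp1 = R2 ‖ R3 (parallel, both between nodes 1 and 2) = 1/(1/56 + 1/3300) = 55.07 Ω
  Rs1 = R1 + Rp1 (series, joined only at node 1) = 75000 + 55.07 = 75060 Ω
R_eq = 75.06 kΩ

Final answer: 75.06 kΩ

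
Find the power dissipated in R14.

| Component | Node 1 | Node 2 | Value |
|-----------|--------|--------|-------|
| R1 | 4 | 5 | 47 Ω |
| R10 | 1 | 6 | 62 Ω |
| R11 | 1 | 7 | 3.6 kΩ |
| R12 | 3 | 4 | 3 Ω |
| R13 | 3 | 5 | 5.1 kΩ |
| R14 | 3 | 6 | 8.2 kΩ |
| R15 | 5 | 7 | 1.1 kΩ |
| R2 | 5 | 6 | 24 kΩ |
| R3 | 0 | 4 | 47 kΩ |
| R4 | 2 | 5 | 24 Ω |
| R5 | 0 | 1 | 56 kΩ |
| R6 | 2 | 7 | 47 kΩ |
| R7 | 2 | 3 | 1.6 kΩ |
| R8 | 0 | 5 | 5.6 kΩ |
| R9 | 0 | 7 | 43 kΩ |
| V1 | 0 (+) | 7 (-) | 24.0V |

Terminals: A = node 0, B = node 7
Nodal analysis, taking node 7 as the 0 V reference.
Source V1 fixes V_0 = 24 V.
KCL at each unknown node (sum of currents leaving = 0; resistances in Ω):
  Node 1: (V_1 - 24)/56000 + (V_1 - V_6)/62 + (V_1 - 0)/3600 = 0
  Node 2: (V_2 - V_5)/24 + (V_2 - 0)/47000 + (V_2 - V_3)/1600 = 0
  Node 3: (V_3 - V_2)/1600 + (V_3 - V_4)/3 + (V_3 - V_5)/5100 + (V_3 - V_6)/8200 = 0
  Node 4: (V_4 - V_5)/47 + (V_4 - 24)/47000 + (V_4 - V_3)/3 = 0
  Node 5: (V_5 - V_4)/47 + (V_5 - V_6)/24000 + (V_5 - V_2)/24 + (V_5 - 24)/5600 + (V_5 - V_3)/5100 + (V_5 - 0)/1100 = 0
  Node 6: (V_6 - V_5)/24000 + (V_6 - V_1)/62 + (V_6 - V_3)/8200 = 0
Collecting terms (coefficients in siemens):
  0.01642·V_1 - 0.01613·V_6 = 0.0004286
  0.04231·V_2 - 0.000625·V_3 - 0.04167·V_5 = 0
  0.3343·V_3 - 0.000625·V_2 - 0.3333·V_4 - 0.0001961·V_5 - 0.000122·V_6 = 0
  0.3546·V_4 - 0.3333·V_3 - 0.02128·V_5 = 0.0005106
  0.06427·V_5 - 0.04167·V_2 - 0.0001961·V_3 - 0.02128·V_4 - 0.00004167·V_6 = 0.004286
  0.01629·V_6 - 0.01613·V_1 - 0.000122·V_3 - 0.00004167·V_5 = 0
Solving these 6 simultaneous equations (Gaussian elimination) gives:
  V_1 = 2.357 V, V_2 = 4.004 V, V_3 = 4.016 V, V_4 = 4.016 V
  V_5 = 4.006 V, V_6 = 2.374 V
I_R14 = (V_3 - V_6)/R14 = (4.016 - 2.374)/8200 = 0.0002002 A
P_R14 = I_R14² × R14 = (0.0002002)² × 8200 = 0.0003288 W

Final answer: 0.0003288 W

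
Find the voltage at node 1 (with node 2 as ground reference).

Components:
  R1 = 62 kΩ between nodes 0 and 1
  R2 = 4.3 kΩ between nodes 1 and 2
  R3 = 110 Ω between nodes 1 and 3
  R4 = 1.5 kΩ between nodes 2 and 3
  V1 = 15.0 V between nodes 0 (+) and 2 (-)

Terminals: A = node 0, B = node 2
Nodal analysis, taking node 2 as the 0 V reference.
Source V1 fixes V_0 = 15 V.
KCL at each unknown node (sum of currents leaving = 0; resistances in Ω):
  Node 1: (V_1 - 15)/62000 + (V_1 - 0)/4300 + (V_1 - V_3)/110 = 0
  Node 3: (V_3 - V_1)/110 + (V_3 - 0)/1500 = 0
Collecting terms (coefficients in siemens):
  0.00934·V_1 - 0.009091·V_3 = 0.0002419
  0.009758·V_3 - 0.009091·V_1 = 0
Determinant D = (0.00934)(0.009758) - (-0.009091)(-0.009091) = 0.000008487
V_1 = [(0.0002419)(0.009758) - (-0.009091)(0)]/D = 0.2781 V
V_3 = [(0.00934)(0) - (0.0002419)(-0.009091)]/D = 0.2591 V
The requested potential is V_1 = 0.2781 V.

Final answer: V_1 = 0.2781 V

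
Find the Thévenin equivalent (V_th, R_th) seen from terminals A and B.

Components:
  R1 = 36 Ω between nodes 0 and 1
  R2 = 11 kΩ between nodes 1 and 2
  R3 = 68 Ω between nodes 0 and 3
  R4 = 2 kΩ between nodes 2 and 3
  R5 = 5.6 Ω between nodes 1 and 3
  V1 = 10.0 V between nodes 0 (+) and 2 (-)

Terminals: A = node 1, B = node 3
Step 1 — V_th is the open-circuit voltage V_A - V_B (nothing connected across the terminals).
Nodal analysis, taking node 2 as the 0 V reference.
Source V1 fixes V_0 = 10 V.
KCL at each unknown node (sum of currents leaving = 0; resistances in Ω):
  Node 1: (V_1 - 10)/36 + (V_1 - 0)/11000 + (V_1 - V_3)/5.6 = 0
  Node 3: (V_3 - 10)/68 + (V_3 - 0)/2000 + (V_3 - V_1)/5.6 = 0
Collecting terms (coefficients in siemens):
  0.2064·V_1 - 0.1786·V_3 = 0.2778
  0.1938·V_3 - 0.1786·V_1 = 0.1471
Determinant D = (0.2064)(0.1938) - (-0.1786)(-0.1786) = 0.008116
V_1 = [(0.2778)(0.1938) - (-0.1786)(0.1471)]/D = 9.868 V
V_3 = [(0.2064)(0.1471) - (0.2778)(-0.1786)]/D = 9.853 V
V_th = V_1 - V_3 = 9.868 - 9.853 = 0.01547 V
Step 2 — R_th: zero the source — replace V1 by a short circuit (node 2 merges into node 0) — and find the resistance seen between A (node 1) and B (node 3).
Reduce the network between node 1 (A) and node 3 (B) by series/parallel combination:
  Rp1 = R1 ‖ R2 (parallel, both between nodes 0 and 1) = 1/(1/36 + 1/11000) = 35.88 Ω
  Rp2 = R3 ‖ R4 (parallel, both between nodes 0 and 3) = 1/(1/68 + 1/2000) = 65.76 Ω
  Rs1 = Rp1 + Rp2 (series, joined only at node 0) = 35.88 + 65.76 = 101.6 Ω
  Rp3 = R5 ‖ Rs1 (parallel, both between nodes 1 and 3) = 1/(1/5.6 + 1/101.6) = 5.308 Ω
R_th = 5.308 Ω

Final answer: V_th = 0.01547 V, R_th = 5.308 Ω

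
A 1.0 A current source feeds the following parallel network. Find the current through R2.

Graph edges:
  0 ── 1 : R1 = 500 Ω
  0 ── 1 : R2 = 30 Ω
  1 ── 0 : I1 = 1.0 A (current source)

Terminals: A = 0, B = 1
All resistors sit directly between nodes 0 and 1, so they are in parallel and share one voltage V; the full source current 1 A splits among them.
1/R_par = 1/500 + 1/30 = 0.03533 S  =>  R_par = 28.3 Ω
V = I × R_par = 1 × 28.3 = 28.3 V
I_R2 = V/R2 = 28.3/30 = 0.9434 A

Final answer: 0.9434 A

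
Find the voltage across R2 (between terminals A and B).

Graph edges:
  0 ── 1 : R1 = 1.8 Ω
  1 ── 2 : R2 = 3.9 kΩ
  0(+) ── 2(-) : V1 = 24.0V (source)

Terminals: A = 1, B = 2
R1 and R2 are in series across V1 (node 0 → node 1 → node 2), and the output A–B is taken across R2, so this is a voltage divider.
Series current: I = V1/(R1 + R2) = 24/(1.8 + 3900) = 24/3902 = 0.006151 A
V_R2 = I × R2 = V1 × R2/(R1 + R2) = 24 × 3900/3902 = 23.99 V

Final answer: 23.99 V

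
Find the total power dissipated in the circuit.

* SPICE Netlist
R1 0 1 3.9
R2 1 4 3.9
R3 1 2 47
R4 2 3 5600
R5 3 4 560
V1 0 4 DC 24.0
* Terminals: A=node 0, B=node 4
Nodal analysis, taking node 4 as the 0 V reference.
Source V1 fixes V_0 = 24 V.
KCL at each unknown node (sum of currents leaving = 0; resistances in Ω):
  Node 1: (V_1 - 24)/3.9 + (V_1 - 0)/3.9 + (V_1 - V_2)/47 = 0
  Node 2: (V_2 - V_1)/47 + (V_2 - V_3)/5600 = 0
  Node 3: (V_3 - V_2)/5600 + (V_3 - 0)/560 = 0
Collecting terms (coefficients in siemens):
  0.5341·V_1 - 0.02128·V_2 = 6.154
  0.02146·V_2 - 0.02128·V_1 - 0.0001786·V_3 = 0
  0.001964·V_3 - 0.0001786·V_2 = 0
Solving these 3 simultaneous equations (Gaussian elimination) gives:
  V_1 = 12 V, V_2 = 11.91 V, V_3 = 1.082 V
Power in each resistor, P = (ΔV)²/R:
  P_R1 = (24 - 12)²/3.9 = 36.95 W
  P_R2 = (12 - 0)²/3.9 = 36.9 W
  P_R3 = (12 - 11.91)²/47 = 0.0001756 W
  P_R4 = (11.91 - 1.082)²/5600 = 0.02092 W
  P_R5 = (1.082 - 0)²/560 = 0.002092 W
P_total = P_R1 + P_R2 + P_R3 + P_R4 + P_R5 = 73.87 W

Final answer: 73.87 W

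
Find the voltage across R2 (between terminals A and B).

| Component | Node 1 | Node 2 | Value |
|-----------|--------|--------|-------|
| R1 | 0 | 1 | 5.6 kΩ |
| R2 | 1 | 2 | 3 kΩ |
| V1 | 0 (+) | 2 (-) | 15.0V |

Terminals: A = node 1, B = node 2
R1 and R2 are in series across V1 (node 0 → node 1 → node 2), and the output A–B is taken across R2, so this is a voltage divider.
Series current: I = V1/(R1 + R2) = 15/(5600 + 3000) = 15/8600 = 0.001744 A
V_R2 = I × R2 = V1 × R2/(R1 + R2) = 15 × 3000/8600 = 5.233 V

Final answer: 5.233 V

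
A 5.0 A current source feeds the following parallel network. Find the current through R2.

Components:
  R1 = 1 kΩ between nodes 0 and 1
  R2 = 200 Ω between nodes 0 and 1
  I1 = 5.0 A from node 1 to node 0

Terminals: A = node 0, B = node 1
All resistors sit directly between nodes 0 and 1, so they are in parallel and share one voltage V; the full source current 5 A splits among them.
1/R_par = 1/1000 + 1/200 = 0.006 S  =>  R_par = 166.7 Ω
V = I × R_par = 5 × 166.7 = 833.3 V
I_R2 = V/R2 = 833.3/200 = 4.167 A

Final answer: 4.167 A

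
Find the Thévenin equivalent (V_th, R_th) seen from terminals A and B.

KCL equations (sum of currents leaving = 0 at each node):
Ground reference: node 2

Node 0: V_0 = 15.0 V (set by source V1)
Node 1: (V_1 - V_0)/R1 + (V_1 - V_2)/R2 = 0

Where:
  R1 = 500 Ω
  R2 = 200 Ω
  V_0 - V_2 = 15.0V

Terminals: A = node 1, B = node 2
Step 1 — V_th is the open-circuit voltage V_A - V_B (nothing connected across the terminals).
Nodal analysis, taking node 2 as the 0 V reference.
Source V1 fixes V_0 = 15 V.
KCL at each unknown node (sum of currents leaving = 0; resistances in Ω):
  Node 1: (V_1 - 15)/500 + (V_1 - 0)/200 = 0
Collecting terms: 0.007 × V_1 = 0.03  =>  V_1 = 4.286 V
V_th = V_1 - V_2 = 4.286 - 0 = 4.286 V
Step 2 — R_th: zero the source — replace V1 by a short circuit (node 2 merges into node 0) — and find the resistance seen between A (node 1) and B (node 0).
Reduce the network between node 1 (A) and node 0 (B) by series/parallel combination:
  Rp1 = R1 ‖ R2 (parallel, both between nodes 0 and 1) = 1/(1/500 + 1/200) = 142.9 Ω
R_th = 142.9 Ω

Final answer: V_th = 4.286 V, R_th = 142.9 Ω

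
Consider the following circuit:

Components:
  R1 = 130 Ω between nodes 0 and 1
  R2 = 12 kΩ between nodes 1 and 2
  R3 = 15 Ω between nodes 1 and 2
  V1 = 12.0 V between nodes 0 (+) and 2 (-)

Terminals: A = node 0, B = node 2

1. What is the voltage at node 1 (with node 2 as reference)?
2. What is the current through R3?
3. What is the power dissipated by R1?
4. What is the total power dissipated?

Nodal analysis, taking node 2 as the 0 V reference.
Source V1 fixes V_0 = 12 V.
KCL at each unknown node (sum of currents leaving = 0; resistances in Ω):
  Node 1: (V_1 - 12)/130 + (V_1 - 0)/12000 + (V_1 - 0)/15 = 0
Collecting terms: 0.07444 × V_1 = 0.09231  =>  V_1 = 1.24 V
Part 1:
  Read off the nodal solution: V_1 = 1.24 V
Part 2:
  I_R3 = (V_1 - V_2)/R3 = (1.24 - 0)/15 = 0.08267 A
  Magnitude: I_R3 = 0.08267 A
Part 3:
  I_R1 = (V_0 - V_1)/R1 = (12 - 1.24)/130 = 0.08277 A
  P_R1 = I_R1² × R1 = (0.08277)² × 130 = 0.8906 W
Part 4:
  Power in each resistor, P = (ΔV)²/R:
    P_R1 = (12 - 1.24)²/130 = 0.8906 W
    P_R2 = (1.24 - 0)²/12000 = 0.0001281 W
    P_R3 = (1.24 - 0)²/15 = 0.1025 W
  P_total = P_R1 + P_R2 + P_R3 = 0.9932 W

Final answers:
1. V_1 = 1.24 V
2. I_R3 = 0.08267 A
3. P_R1 = 0.8906 W
4. P_total = 0.9932 W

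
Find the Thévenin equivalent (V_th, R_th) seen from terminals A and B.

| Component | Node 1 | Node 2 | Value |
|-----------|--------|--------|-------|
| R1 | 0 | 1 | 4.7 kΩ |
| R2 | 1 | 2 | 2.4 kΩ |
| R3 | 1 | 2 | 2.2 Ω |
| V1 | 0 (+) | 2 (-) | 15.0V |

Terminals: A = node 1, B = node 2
Step 1 — V_th is the open-circuit voltage V_A - V_B (nothing connected across the terminals).
Nodal analysis, taking node 2 as the 0 V reference.
Source V1 fixes V_0 = 15 V.
KCL at each unknown node (sum of currents leaving = 0; resistances in Ω):
  Node 1: (V_1 - 15)/4700 + (V_1 - 0)/2400 + (V_1 - 0)/2.2 = 0
Collecting terms: 0.4552 × V_1 = 0.003191  =>  V_1 = 0.007012 V
V_th = V_1 - V_2 = 0.007012 - 0 = 0.007012 V
Step 2 — R_th: zero the source — replace V1 by a short circuit (node 2 merges into node 0) — and find the resistance seen between A (node 1) and B (node 0).
Reduce the network between node 1 (A) and node 0 (B) by series/parallel combination:
  Rp1 = R1 ‖ R2 ‖ R3 (parallel, all between nodes 0 and 1) = 1/(1/4700 + 1/2400 + 1/2.2) = 2.197 Ω
R_th = 2.197 Ω

Final answer: V_th = 0.007012 V, R_th = 2.197 Ω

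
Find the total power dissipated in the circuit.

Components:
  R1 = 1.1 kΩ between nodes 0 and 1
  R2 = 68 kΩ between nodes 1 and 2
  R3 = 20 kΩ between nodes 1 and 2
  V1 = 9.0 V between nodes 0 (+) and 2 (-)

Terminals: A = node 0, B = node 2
Nodal analysis, taking node 2 as the 0 V reference.
Source V1 fixes V_0 = 9 V.
KCL at each unknown node (sum of currents leaving = 0; resistances in Ω):
  Node 1: (V_1 - 9)/1100 + (V_1 - 0)/68000 + (V_1 - 0)/20000 = 0
Collecting terms: 0.0009738 × V_1 = 0.008182  =>  V_1 = 8.402 V
Power in each resistor, P = (ΔV)²/R:
  P_R1 = (9 - 8.402)²/1100 = 0.0003251 W
  P_R2 = (8.402 - 0)²/68000 = 0.001038 W
  P_R3 = (8.402 - 0)²/20000 = 0.00353 W
P_total = P_R1 + P_R2 + P_R3 = 0.004893 W

Final answer: 0.004893 W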